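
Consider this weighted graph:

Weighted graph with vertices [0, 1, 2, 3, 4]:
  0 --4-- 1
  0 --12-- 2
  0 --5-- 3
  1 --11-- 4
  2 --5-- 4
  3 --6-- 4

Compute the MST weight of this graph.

Applying Kruskal's algorithm (sort edges by weight, add if no cycle):
  Add (0,1) w=4
  Add (0,3) w=5
  Add (2,4) w=5
  Add (3,4) w=6
  Skip (1,4) w=11 (creates cycle)
  Skip (0,2) w=12 (creates cycle)
MST weight = 20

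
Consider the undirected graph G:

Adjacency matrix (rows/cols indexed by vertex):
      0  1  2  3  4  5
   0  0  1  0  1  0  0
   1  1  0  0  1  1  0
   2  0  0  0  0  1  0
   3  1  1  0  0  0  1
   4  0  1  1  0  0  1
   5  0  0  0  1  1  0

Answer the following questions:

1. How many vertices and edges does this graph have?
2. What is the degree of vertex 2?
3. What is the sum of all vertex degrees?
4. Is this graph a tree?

Count: 6 vertices, 7 edges.
Vertex 2 has neighbors [4], degree = 1.
Handshaking lemma: 2 * 7 = 14.
A tree on 6 vertices has 5 edges. This graph has 7 edges (2 extra). Not a tree.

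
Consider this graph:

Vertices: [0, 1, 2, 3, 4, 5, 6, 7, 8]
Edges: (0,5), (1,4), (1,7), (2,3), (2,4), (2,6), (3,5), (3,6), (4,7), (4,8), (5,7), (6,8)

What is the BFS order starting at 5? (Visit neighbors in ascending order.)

BFS from vertex 5 (neighbors processed in ascending order):
Visit order: 5, 0, 3, 7, 2, 6, 1, 4, 8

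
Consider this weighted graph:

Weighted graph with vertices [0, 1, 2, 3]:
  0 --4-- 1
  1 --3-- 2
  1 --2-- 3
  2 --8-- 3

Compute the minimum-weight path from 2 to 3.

Using Dijkstra's algorithm from vertex 2:
Shortest path: 2 -> 1 -> 3
Total weight: 3 + 2 = 5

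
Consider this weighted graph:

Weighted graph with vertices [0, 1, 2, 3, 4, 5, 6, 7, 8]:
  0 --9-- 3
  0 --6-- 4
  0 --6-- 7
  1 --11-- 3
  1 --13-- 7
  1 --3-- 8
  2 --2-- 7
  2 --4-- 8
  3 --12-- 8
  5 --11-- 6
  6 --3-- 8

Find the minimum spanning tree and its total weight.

Applying Kruskal's algorithm (sort edges by weight, add if no cycle):
  Add (2,7) w=2
  Add (1,8) w=3
  Add (6,8) w=3
  Add (2,8) w=4
  Add (0,7) w=6
  Add (0,4) w=6
  Add (0,3) w=9
  Skip (1,3) w=11 (creates cycle)
  Add (5,6) w=11
  Skip (3,8) w=12 (creates cycle)
  Skip (1,7) w=13 (creates cycle)
MST weight = 44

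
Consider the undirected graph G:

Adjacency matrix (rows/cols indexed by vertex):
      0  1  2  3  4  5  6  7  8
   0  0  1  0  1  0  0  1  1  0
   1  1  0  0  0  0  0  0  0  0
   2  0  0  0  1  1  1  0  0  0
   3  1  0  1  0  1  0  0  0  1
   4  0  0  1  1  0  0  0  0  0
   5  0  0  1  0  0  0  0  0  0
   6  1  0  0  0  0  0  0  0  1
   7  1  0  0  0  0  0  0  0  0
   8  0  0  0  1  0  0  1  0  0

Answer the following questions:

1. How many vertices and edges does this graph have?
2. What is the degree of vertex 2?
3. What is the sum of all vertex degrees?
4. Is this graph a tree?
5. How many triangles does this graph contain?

Count: 9 vertices, 10 edges.
Vertex 2 has neighbors [3, 4, 5], degree = 3.
Handshaking lemma: 2 * 10 = 20.
A tree on 9 vertices has 8 edges. This graph has 10 edges (2 extra). Not a tree.
Number of triangles = 1.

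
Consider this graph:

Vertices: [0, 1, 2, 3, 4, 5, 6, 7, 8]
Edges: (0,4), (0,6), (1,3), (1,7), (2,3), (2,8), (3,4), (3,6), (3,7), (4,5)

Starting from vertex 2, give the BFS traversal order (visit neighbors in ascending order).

BFS from vertex 2 (neighbors processed in ascending order):
Visit order: 2, 3, 8, 1, 4, 6, 7, 0, 5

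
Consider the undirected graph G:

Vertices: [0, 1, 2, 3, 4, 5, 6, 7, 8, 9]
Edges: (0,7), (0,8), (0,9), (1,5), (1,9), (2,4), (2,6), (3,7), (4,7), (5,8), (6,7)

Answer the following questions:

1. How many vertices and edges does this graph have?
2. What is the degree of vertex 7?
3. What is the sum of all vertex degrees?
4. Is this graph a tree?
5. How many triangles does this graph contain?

Count: 10 vertices, 11 edges.
Vertex 7 has neighbors [0, 3, 4, 6], degree = 4.
Handshaking lemma: 2 * 11 = 22.
A tree on 10 vertices has 9 edges. This graph has 11 edges (2 extra). Not a tree.
Number of triangles = 0.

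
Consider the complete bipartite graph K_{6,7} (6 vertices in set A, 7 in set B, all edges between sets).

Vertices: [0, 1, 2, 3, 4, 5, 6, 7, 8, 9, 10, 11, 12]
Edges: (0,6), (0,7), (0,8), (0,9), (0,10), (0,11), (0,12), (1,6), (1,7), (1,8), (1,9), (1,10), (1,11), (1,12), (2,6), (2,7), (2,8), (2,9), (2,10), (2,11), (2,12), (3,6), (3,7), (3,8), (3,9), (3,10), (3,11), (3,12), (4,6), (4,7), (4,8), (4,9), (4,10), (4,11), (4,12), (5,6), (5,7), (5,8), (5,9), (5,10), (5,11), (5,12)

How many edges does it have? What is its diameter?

K_{6,7} has 6 * 7 = 42 edges.
Any vertex reaches any opposite-side vertex in 1 step; same-side vertices reach in 2 steps via any opposite-side vertex.
Diameter = 2.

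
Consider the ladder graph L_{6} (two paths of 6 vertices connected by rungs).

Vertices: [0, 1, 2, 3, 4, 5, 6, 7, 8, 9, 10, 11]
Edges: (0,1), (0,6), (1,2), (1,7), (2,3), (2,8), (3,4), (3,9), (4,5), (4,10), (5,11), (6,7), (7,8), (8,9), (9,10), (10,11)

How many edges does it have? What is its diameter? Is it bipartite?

Ladder graph L_{6}: 6 rungs + 2 * (6-1) path edges = 6 + 10 = 16 edges.
Diameter = 6.
Ladder graphs are bipartite (alternating coloring along each path).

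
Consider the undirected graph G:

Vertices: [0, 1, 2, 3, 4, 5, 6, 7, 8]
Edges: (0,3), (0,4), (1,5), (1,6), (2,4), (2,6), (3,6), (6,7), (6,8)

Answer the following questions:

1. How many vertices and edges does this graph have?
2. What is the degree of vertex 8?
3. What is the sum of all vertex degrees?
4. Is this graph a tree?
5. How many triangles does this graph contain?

Count: 9 vertices, 9 edges.
Vertex 8 has neighbors [6], degree = 1.
Handshaking lemma: 2 * 9 = 18.
A tree on 9 vertices has 8 edges. This graph has 9 edges (1 extra). Not a tree.
Number of triangles = 0.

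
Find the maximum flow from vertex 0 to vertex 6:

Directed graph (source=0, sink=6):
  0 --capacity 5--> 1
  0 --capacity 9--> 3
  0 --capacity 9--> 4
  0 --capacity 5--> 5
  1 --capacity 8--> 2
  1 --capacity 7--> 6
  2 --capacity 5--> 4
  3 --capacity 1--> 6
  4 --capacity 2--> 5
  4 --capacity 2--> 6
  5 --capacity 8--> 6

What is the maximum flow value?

Computing max flow:
  Flow on (0->1): 5/5
  Flow on (0->3): 1/9
  Flow on (0->4): 4/9
  Flow on (0->5): 5/5
  Flow on (1->6): 5/7
  Flow on (3->6): 1/1
  Flow on (4->5): 2/2
  Flow on (4->6): 2/2
  Flow on (5->6): 7/8
Maximum flow = 15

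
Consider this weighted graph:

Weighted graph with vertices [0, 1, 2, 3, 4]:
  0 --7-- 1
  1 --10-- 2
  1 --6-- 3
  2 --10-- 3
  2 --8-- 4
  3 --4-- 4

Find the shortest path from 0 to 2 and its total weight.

Using Dijkstra's algorithm from vertex 0:
Shortest path: 0 -> 1 -> 2
Total weight: 7 + 10 = 17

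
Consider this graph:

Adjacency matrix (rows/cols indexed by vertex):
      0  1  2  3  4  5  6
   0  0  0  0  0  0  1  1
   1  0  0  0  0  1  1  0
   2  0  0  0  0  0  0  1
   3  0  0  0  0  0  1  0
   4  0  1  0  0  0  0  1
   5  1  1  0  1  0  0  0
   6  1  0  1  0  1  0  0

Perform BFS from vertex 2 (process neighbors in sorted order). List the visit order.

BFS from vertex 2 (neighbors processed in ascending order):
Visit order: 2, 6, 0, 4, 5, 1, 3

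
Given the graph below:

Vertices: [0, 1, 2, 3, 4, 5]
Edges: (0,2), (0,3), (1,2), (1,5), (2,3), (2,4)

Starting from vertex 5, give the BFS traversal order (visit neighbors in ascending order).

BFS from vertex 5 (neighbors processed in ascending order):
Visit order: 5, 1, 2, 0, 3, 4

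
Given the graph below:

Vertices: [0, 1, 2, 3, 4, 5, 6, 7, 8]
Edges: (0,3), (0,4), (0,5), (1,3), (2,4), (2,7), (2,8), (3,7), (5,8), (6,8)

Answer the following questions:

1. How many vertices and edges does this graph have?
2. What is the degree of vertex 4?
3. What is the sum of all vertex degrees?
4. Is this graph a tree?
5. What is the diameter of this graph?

Count: 9 vertices, 10 edges.
Vertex 4 has neighbors [0, 2], degree = 2.
Handshaking lemma: 2 * 10 = 20.
A tree on 9 vertices has 8 edges. This graph has 10 edges (2 extra). Not a tree.
Diameter (longest shortest path) = 5.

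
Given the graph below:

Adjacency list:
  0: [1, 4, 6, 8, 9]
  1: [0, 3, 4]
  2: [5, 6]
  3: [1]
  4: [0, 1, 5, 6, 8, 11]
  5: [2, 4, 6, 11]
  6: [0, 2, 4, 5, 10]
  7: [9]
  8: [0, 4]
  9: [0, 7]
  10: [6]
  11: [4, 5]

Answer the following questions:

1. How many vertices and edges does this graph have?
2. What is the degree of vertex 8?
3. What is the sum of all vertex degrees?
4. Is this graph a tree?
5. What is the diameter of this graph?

Count: 12 vertices, 17 edges.
Vertex 8 has neighbors [0, 4], degree = 2.
Handshaking lemma: 2 * 17 = 34.
A tree on 12 vertices has 11 edges. This graph has 17 edges (6 extra). Not a tree.
Diameter (longest shortest path) = 4.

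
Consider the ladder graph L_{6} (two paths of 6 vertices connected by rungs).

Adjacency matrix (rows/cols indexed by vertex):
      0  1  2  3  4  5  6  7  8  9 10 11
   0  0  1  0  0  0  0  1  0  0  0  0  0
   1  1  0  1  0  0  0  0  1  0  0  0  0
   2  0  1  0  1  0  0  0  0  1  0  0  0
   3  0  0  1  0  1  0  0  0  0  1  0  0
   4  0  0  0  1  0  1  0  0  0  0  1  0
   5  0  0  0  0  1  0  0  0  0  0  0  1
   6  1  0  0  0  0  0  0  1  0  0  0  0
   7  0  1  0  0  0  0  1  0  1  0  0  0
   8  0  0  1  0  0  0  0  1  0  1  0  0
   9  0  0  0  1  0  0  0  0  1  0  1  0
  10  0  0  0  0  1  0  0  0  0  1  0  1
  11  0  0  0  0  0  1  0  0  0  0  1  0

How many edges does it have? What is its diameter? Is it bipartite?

Ladder graph L_{6}: 6 rungs + 2 * (6-1) path edges = 6 + 10 = 16 edges.
Diameter = 6.
Ladder graphs are bipartite (alternating coloring along each path).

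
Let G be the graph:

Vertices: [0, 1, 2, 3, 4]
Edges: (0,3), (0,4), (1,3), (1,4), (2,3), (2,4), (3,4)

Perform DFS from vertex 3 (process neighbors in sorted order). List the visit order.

DFS from vertex 3 (neighbors processed in ascending order):
Visit order: 3, 0, 4, 1, 2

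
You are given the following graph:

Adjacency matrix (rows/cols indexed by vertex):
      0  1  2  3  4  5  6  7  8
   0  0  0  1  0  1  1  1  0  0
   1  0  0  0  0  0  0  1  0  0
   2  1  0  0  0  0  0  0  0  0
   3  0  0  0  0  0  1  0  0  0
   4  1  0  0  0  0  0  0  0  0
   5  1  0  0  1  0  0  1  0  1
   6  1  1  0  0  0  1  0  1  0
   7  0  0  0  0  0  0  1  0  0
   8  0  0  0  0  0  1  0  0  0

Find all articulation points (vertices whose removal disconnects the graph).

An articulation point is a vertex whose removal disconnects the graph.
Articulation points: [0, 5, 6]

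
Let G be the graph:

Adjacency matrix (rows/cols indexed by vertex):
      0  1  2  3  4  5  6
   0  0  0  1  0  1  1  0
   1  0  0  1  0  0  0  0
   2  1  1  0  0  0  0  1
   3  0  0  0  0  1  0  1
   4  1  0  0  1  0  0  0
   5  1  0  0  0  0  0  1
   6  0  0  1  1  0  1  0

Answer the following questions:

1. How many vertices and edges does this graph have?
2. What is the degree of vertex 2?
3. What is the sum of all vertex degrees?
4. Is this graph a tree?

Count: 7 vertices, 8 edges.
Vertex 2 has neighbors [0, 1, 6], degree = 3.
Handshaking lemma: 2 * 8 = 16.
A tree on 7 vertices has 6 edges. This graph has 8 edges (2 extra). Not a tree.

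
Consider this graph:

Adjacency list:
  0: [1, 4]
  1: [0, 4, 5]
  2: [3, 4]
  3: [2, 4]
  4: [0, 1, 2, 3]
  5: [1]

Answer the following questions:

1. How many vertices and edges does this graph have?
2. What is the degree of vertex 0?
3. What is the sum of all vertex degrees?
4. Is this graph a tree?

Count: 6 vertices, 7 edges.
Vertex 0 has neighbors [1, 4], degree = 2.
Handshaking lemma: 2 * 7 = 14.
A tree on 6 vertices has 5 edges. This graph has 7 edges (2 extra). Not a tree.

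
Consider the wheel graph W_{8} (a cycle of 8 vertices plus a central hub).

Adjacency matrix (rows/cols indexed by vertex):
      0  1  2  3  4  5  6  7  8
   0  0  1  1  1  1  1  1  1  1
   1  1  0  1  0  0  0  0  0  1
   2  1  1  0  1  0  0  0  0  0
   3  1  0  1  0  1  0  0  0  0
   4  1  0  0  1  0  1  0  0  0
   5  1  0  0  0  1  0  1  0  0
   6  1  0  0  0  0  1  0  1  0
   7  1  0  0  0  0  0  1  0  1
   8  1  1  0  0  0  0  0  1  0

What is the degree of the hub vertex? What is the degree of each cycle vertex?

The hub connects to all 8 cycle vertices, so deg(hub) = 8.
Each cycle vertex connects to 2 neighbors on the cycle plus the hub, so deg(cycle vertex) = 3.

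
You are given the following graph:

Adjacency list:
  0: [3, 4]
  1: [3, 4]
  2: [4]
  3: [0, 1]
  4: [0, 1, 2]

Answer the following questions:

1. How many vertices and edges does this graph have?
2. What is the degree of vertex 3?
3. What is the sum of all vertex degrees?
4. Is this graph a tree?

Count: 5 vertices, 5 edges.
Vertex 3 has neighbors [0, 1], degree = 2.
Handshaking lemma: 2 * 5 = 10.
A tree on 5 vertices has 4 edges. This graph has 5 edges (1 extra). Not a tree.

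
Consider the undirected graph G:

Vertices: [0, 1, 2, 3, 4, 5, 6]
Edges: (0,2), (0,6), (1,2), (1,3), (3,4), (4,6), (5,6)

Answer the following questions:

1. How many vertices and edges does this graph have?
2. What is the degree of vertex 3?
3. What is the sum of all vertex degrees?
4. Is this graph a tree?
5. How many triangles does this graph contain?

Count: 7 vertices, 7 edges.
Vertex 3 has neighbors [1, 4], degree = 2.
Handshaking lemma: 2 * 7 = 14.
A tree on 7 vertices has 6 edges. This graph has 7 edges (1 extra). Not a tree.
Number of triangles = 0.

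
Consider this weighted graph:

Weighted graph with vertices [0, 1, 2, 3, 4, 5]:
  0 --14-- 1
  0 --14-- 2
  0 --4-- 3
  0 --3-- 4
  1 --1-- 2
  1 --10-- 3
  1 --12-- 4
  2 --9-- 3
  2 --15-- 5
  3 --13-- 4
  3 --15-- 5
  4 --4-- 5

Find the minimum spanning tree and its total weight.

Applying Kruskal's algorithm (sort edges by weight, add if no cycle):
  Add (1,2) w=1
  Add (0,4) w=3
  Add (0,3) w=4
  Add (4,5) w=4
  Add (2,3) w=9
  Skip (1,3) w=10 (creates cycle)
  Skip (1,4) w=12 (creates cycle)
  Skip (3,4) w=13 (creates cycle)
  Skip (0,2) w=14 (creates cycle)
  Skip (0,1) w=14 (creates cycle)
  Skip (2,5) w=15 (creates cycle)
  Skip (3,5) w=15 (creates cycle)
MST weight = 21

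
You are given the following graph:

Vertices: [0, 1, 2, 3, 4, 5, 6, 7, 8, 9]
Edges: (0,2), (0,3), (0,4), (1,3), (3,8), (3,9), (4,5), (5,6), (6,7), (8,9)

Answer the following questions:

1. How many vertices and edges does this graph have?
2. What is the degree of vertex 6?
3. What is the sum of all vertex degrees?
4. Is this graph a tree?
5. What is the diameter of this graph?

Count: 10 vertices, 10 edges.
Vertex 6 has neighbors [5, 7], degree = 2.
Handshaking lemma: 2 * 10 = 20.
A tree on 10 vertices has 9 edges. This graph has 10 edges (1 extra). Not a tree.
Diameter (longest shortest path) = 6.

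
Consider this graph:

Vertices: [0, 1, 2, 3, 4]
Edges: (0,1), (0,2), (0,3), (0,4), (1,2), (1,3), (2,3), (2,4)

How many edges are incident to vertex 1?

Vertex 1 has neighbors [0, 2, 3], so deg(1) = 3.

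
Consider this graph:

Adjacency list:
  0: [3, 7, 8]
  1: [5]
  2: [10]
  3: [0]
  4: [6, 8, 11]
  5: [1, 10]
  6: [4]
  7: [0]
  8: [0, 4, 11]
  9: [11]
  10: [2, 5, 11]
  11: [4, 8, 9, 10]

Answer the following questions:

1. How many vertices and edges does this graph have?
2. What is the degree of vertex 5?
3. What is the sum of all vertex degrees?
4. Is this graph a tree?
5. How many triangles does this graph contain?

Count: 12 vertices, 12 edges.
Vertex 5 has neighbors [1, 10], degree = 2.
Handshaking lemma: 2 * 12 = 24.
A tree on 12 vertices has 11 edges. This graph has 12 edges (1 extra). Not a tree.
Number of triangles = 1.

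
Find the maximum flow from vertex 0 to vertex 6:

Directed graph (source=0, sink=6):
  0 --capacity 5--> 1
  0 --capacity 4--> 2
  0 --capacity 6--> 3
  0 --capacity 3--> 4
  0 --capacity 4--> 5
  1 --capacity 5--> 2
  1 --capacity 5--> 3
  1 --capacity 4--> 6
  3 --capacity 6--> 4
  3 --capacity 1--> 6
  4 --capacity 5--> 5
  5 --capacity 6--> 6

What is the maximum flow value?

Computing max flow:
  Flow on (0->1): 5/5
  Flow on (0->3): 2/6
  Flow on (0->4): 3/3
  Flow on (0->5): 1/4
  Flow on (1->3): 1/5
  Flow on (1->6): 4/4
  Flow on (3->4): 2/6
  Flow on (3->6): 1/1
  Flow on (4->5): 5/5
  Flow on (5->6): 6/6
Maximum flow = 11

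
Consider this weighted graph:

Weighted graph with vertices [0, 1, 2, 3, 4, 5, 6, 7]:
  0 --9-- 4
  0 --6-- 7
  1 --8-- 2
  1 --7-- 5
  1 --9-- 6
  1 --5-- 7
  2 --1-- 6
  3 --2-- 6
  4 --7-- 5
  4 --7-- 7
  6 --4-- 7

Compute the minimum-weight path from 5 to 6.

Using Dijkstra's algorithm from vertex 5:
Shortest path: 5 -> 1 -> 6
Total weight: 7 + 9 = 16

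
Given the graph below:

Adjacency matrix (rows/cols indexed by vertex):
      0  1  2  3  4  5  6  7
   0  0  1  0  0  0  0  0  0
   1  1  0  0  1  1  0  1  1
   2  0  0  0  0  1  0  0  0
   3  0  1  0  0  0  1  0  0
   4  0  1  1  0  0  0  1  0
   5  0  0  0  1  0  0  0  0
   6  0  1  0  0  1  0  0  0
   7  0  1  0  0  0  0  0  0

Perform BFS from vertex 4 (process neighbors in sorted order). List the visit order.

BFS from vertex 4 (neighbors processed in ascending order):
Visit order: 4, 1, 2, 6, 0, 3, 7, 5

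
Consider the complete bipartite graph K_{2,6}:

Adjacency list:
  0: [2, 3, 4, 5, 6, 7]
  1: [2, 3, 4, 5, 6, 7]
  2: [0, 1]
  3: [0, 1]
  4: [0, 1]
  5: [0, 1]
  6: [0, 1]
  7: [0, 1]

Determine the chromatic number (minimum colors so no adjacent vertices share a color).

K_{2,6} is bipartite: vertices split into two independent sets of size 2 and 6.
Color one set 0, the other 1. No adjacent vertices share a color.
Chromatic number = 2.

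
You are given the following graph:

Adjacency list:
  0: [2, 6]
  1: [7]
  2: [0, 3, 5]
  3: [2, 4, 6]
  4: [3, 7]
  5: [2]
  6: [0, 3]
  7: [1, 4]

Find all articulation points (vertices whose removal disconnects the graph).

An articulation point is a vertex whose removal disconnects the graph.
Articulation points: [2, 3, 4, 7]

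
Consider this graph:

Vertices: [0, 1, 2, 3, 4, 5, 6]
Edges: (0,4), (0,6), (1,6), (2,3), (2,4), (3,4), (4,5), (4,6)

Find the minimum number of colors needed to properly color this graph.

The graph has a maximum clique of size 3 (lower bound on chromatic number).
A valid 3-coloring: {0: 2, 1: 0, 2: 1, 3: 2, 4: 0, 5: 1, 6: 1}.
Chromatic number = 3.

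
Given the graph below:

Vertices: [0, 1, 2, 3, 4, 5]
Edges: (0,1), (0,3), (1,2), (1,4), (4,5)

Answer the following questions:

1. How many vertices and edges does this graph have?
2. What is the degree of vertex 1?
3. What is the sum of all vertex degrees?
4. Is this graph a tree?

Count: 6 vertices, 5 edges.
Vertex 1 has neighbors [0, 2, 4], degree = 3.
Handshaking lemma: 2 * 5 = 10.
A graph is a tree iff it is connected and has exactly n-1 edges. This graph is connected (all 6 vertices in one component) and has 6-1 = 5 edges. It is a tree.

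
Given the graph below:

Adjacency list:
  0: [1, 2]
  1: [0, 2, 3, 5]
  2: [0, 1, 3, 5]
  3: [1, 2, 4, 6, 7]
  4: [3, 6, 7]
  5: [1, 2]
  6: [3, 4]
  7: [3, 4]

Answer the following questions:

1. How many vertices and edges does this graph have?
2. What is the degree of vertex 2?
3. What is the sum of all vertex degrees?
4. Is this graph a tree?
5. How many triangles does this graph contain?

Count: 8 vertices, 12 edges.
Vertex 2 has neighbors [0, 1, 3, 5], degree = 4.
Handshaking lemma: 2 * 12 = 24.
A tree on 8 vertices has 7 edges. This graph has 12 edges (5 extra). Not a tree.
Number of triangles = 5.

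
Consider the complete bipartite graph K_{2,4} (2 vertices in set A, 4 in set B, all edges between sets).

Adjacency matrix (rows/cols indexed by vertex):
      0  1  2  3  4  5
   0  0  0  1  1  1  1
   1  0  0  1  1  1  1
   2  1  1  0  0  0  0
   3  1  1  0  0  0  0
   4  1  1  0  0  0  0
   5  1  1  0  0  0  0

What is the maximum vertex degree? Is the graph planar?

Set-A vertices have degree 4; set-B vertices have degree 2. Maximum degree = max(2,4) = 4.
min(2,4) <= 2, so K_{2,4} avoids a K_{3,3} subdivision and is planar.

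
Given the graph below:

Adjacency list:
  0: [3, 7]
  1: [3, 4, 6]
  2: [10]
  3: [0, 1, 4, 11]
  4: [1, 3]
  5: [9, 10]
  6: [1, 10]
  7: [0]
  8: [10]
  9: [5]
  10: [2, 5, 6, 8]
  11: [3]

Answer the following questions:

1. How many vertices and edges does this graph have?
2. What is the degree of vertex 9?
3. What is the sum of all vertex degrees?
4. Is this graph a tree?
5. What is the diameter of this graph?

Count: 12 vertices, 12 edges.
Vertex 9 has neighbors [5], degree = 1.
Handshaking lemma: 2 * 12 = 24.
A tree on 12 vertices has 11 edges. This graph has 12 edges (1 extra). Not a tree.
Diameter (longest shortest path) = 7.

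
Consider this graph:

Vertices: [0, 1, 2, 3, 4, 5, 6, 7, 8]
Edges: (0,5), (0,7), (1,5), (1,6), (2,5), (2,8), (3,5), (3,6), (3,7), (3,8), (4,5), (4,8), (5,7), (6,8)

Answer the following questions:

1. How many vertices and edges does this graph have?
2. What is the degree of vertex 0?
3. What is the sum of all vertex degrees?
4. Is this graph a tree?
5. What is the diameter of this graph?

Count: 9 vertices, 14 edges.
Vertex 0 has neighbors [5, 7], degree = 2.
Handshaking lemma: 2 * 14 = 28.
A tree on 9 vertices has 8 edges. This graph has 14 edges (6 extra). Not a tree.
Diameter (longest shortest path) = 3.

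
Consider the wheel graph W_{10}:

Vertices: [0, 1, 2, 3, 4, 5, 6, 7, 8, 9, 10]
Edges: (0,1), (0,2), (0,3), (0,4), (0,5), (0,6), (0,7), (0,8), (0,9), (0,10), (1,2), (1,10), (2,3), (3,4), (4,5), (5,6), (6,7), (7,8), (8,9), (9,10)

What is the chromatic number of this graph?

W_{10} = C_{10} plus a hub adjacent to every cycle vertex.
The outer cycle needs 2 colors (even cycle); the hub is adjacent to all of them so needs a fresh color.
Chromatic number = 2 + 1 = 3.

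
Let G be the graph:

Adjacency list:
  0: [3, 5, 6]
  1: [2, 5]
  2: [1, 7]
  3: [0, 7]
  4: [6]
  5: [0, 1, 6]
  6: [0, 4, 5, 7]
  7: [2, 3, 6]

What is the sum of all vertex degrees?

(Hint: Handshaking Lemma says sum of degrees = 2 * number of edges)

Count edges: 10 edges.
By Handshaking Lemma: sum of degrees = 2 * 10 = 20.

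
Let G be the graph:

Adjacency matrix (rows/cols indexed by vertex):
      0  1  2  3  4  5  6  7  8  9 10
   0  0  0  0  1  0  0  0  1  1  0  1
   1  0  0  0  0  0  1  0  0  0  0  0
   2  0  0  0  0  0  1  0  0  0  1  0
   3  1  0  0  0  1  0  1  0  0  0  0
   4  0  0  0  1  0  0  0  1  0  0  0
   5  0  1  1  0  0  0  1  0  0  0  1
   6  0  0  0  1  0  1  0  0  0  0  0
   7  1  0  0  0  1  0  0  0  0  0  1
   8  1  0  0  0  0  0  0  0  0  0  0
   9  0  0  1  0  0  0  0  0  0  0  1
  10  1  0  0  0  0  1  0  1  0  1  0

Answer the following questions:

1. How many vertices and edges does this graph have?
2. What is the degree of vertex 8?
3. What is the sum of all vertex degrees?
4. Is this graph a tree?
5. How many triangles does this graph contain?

Count: 11 vertices, 14 edges.
Vertex 8 has neighbors [0], degree = 1.
Handshaking lemma: 2 * 14 = 28.
A tree on 11 vertices has 10 edges. This graph has 14 edges (4 extra). Not a tree.
Number of triangles = 1.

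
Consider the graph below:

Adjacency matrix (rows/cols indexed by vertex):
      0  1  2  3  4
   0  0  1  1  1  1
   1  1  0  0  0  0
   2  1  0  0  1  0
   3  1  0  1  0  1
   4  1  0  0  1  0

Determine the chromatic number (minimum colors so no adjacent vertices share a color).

The graph has a maximum clique of size 3 (lower bound on chromatic number).
A valid 3-coloring: {0: 0, 1: 1, 2: 2, 3: 1, 4: 2}.
Chromatic number = 3.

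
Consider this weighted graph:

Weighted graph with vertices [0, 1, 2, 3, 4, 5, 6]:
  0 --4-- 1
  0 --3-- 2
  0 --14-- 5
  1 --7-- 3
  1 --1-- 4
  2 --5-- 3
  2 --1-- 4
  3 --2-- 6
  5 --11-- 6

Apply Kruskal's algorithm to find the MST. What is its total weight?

Applying Kruskal's algorithm (sort edges by weight, add if no cycle):
  Add (1,4) w=1
  Add (2,4) w=1
  Add (3,6) w=2
  Add (0,2) w=3
  Skip (0,1) w=4 (creates cycle)
  Add (2,3) w=5
  Skip (1,3) w=7 (creates cycle)
  Add (5,6) w=11
  Skip (0,5) w=14 (creates cycle)
MST weight = 23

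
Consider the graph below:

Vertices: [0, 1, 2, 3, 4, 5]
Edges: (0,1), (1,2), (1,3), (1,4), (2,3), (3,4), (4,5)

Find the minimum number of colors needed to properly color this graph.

The graph has a maximum clique of size 3 (lower bound on chromatic number).
A valid 3-coloring: {0: 1, 1: 0, 2: 2, 3: 1, 4: 2, 5: 0}.
Chromatic number = 3.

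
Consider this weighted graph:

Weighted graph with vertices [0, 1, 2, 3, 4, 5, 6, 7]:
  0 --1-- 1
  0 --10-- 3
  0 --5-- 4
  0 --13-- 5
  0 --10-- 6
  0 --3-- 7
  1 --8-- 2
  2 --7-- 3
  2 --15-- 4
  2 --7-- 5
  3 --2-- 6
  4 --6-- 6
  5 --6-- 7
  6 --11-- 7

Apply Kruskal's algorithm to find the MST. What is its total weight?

Applying Kruskal's algorithm (sort edges by weight, add if no cycle):
  Add (0,1) w=1
  Add (3,6) w=2
  Add (0,7) w=3
  Add (0,4) w=5
  Add (4,6) w=6
  Add (5,7) w=6
  Add (2,5) w=7
  Skip (2,3) w=7 (creates cycle)
  Skip (1,2) w=8 (creates cycle)
  Skip (0,3) w=10 (creates cycle)
  Skip (0,6) w=10 (creates cycle)
  Skip (6,7) w=11 (creates cycle)
  Skip (0,5) w=13 (creates cycle)
  Skip (2,4) w=15 (creates cycle)
MST weight = 30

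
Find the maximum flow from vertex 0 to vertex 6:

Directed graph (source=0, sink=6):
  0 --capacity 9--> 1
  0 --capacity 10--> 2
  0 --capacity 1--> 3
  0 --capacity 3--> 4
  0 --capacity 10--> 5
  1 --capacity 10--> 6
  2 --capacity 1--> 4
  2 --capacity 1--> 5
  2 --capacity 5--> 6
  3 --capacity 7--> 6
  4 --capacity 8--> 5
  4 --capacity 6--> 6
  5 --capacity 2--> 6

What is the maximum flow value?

Computing max flow:
  Flow on (0->1): 9/9
  Flow on (0->2): 7/10
  Flow on (0->3): 1/1
  Flow on (0->4): 3/3
  Flow on (0->5): 1/10
  Flow on (1->6): 9/10
  Flow on (2->4): 1/1
  Flow on (2->5): 1/1
  Flow on (2->6): 5/5
  Flow on (3->6): 1/7
  Flow on (4->6): 4/6
  Flow on (5->6): 2/2
Maximum flow = 21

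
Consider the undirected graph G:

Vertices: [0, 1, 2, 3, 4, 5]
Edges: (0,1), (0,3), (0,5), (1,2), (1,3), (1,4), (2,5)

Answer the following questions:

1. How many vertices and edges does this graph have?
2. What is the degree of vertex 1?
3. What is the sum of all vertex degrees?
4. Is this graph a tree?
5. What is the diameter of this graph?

Count: 6 vertices, 7 edges.
Vertex 1 has neighbors [0, 2, 3, 4], degree = 4.
Handshaking lemma: 2 * 7 = 14.
A tree on 6 vertices has 5 edges. This graph has 7 edges (2 extra). Not a tree.
Diameter (longest shortest path) = 3.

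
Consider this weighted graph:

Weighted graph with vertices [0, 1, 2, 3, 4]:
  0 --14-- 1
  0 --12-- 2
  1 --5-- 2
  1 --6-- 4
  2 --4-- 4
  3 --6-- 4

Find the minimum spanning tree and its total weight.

Applying Kruskal's algorithm (sort edges by weight, add if no cycle):
  Add (2,4) w=4
  Add (1,2) w=5
  Skip (1,4) w=6 (creates cycle)
  Add (3,4) w=6
  Add (0,2) w=12
  Skip (0,1) w=14 (creates cycle)
MST weight = 27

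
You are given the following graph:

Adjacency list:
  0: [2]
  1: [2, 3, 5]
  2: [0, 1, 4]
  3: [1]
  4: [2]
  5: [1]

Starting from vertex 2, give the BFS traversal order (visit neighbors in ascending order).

BFS from vertex 2 (neighbors processed in ascending order):
Visit order: 2, 0, 1, 4, 3, 5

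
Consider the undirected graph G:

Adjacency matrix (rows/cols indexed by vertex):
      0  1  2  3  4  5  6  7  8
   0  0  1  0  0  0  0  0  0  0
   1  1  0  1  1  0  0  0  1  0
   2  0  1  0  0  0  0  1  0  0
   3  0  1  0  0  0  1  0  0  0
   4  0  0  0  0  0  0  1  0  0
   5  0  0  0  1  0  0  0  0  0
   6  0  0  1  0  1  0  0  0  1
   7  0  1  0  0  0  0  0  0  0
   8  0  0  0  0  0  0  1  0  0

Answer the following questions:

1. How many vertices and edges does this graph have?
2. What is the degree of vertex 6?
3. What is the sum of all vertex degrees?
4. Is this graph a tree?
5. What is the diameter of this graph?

Count: 9 vertices, 8 edges.
Vertex 6 has neighbors [2, 4, 8], degree = 3.
Handshaking lemma: 2 * 8 = 16.
A graph is a tree iff it is connected and has exactly n-1 edges. This graph is connected (all 9 vertices in one component) and has 9-1 = 8 edges. It is a tree.
Diameter (longest shortest path) = 5.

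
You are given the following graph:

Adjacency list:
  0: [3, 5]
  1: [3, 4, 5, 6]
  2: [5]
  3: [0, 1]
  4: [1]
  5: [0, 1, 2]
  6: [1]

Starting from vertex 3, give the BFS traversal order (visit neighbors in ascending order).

BFS from vertex 3 (neighbors processed in ascending order):
Visit order: 3, 0, 1, 5, 4, 6, 2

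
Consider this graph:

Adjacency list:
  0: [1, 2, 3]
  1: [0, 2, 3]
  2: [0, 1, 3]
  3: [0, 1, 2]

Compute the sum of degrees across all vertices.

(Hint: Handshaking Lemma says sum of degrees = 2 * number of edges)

Count edges: 6 edges.
By Handshaking Lemma: sum of degrees = 2 * 6 = 12.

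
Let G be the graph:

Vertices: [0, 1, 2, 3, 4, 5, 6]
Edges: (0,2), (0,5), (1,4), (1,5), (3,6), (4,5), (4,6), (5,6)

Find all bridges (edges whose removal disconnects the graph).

A bridge is an edge whose removal increases the number of connected components.
Bridges found: (0,2), (0,5), (3,6)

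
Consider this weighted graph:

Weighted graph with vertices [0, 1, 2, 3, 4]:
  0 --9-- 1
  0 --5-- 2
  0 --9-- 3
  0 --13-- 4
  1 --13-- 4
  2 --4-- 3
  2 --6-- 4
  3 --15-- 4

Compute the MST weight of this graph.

Applying Kruskal's algorithm (sort edges by weight, add if no cycle):
  Add (2,3) w=4
  Add (0,2) w=5
  Add (2,4) w=6
  Skip (0,3) w=9 (creates cycle)
  Add (0,1) w=9
  Skip (0,4) w=13 (creates cycle)
  Skip (1,4) w=13 (creates cycle)
  Skip (3,4) w=15 (creates cycle)
MST weight = 24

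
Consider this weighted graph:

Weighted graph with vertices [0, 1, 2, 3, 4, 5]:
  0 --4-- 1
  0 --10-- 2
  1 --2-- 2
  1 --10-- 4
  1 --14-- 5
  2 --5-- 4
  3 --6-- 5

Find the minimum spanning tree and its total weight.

Applying Kruskal's algorithm (sort edges by weight, add if no cycle):
  Add (1,2) w=2
  Add (0,1) w=4
  Add (2,4) w=5
  Add (3,5) w=6
  Skip (0,2) w=10 (creates cycle)
  Skip (1,4) w=10 (creates cycle)
  Add (1,5) w=14
MST weight = 31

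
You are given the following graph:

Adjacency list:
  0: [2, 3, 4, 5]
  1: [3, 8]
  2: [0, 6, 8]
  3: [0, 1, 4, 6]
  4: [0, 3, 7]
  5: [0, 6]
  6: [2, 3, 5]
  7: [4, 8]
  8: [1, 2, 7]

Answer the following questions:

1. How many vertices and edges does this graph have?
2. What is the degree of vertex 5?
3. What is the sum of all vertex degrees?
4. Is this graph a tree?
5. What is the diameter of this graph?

Count: 9 vertices, 13 edges.
Vertex 5 has neighbors [0, 6], degree = 2.
Handshaking lemma: 2 * 13 = 26.
A tree on 9 vertices has 8 edges. This graph has 13 edges (5 extra). Not a tree.
Diameter (longest shortest path) = 3.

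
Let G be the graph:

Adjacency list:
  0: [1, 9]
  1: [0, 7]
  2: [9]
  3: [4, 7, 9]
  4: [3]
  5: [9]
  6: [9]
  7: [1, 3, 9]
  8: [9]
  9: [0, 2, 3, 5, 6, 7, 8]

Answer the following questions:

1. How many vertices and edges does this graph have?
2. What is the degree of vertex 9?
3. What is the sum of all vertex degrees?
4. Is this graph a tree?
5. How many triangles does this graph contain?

Count: 10 vertices, 11 edges.
Vertex 9 has neighbors [0, 2, 3, 5, 6, 7, 8], degree = 7.
Handshaking lemma: 2 * 11 = 22.
A tree on 10 vertices has 9 edges. This graph has 11 edges (2 extra). Not a tree.
Number of triangles = 1.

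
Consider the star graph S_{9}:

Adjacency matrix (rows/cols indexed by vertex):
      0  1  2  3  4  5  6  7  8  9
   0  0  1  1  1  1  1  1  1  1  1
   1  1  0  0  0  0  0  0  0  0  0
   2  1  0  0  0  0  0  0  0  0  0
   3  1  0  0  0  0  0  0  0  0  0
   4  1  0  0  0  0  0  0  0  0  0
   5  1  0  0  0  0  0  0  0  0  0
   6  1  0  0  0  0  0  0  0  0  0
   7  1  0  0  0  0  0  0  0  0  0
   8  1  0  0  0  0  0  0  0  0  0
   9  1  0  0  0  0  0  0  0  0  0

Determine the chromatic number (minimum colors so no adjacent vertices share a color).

S_{9} has one hub adjacent to 9 leaves; leaves are pairwise non-adjacent.
Color the hub 0 and every leaf 1.
Chromatic number = 2.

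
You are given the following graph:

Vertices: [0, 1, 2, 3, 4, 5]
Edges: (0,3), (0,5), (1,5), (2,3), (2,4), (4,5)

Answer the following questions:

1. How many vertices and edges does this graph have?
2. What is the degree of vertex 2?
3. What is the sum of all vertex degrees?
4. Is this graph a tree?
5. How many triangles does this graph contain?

Count: 6 vertices, 6 edges.
Vertex 2 has neighbors [3, 4], degree = 2.
Handshaking lemma: 2 * 6 = 12.
A tree on 6 vertices has 5 edges. This graph has 6 edges (1 extra). Not a tree.
Number of triangles = 0.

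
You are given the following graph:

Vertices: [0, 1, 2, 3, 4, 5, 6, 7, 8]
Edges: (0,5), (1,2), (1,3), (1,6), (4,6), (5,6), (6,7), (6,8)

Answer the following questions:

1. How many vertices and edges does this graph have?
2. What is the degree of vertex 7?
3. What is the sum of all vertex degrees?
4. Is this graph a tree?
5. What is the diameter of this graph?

Count: 9 vertices, 8 edges.
Vertex 7 has neighbors [6], degree = 1.
Handshaking lemma: 2 * 8 = 16.
A graph is a tree iff it is connected and has exactly n-1 edges. This graph is connected (all 9 vertices in one component) and has 9-1 = 8 edges. It is a tree.
Diameter (longest shortest path) = 4.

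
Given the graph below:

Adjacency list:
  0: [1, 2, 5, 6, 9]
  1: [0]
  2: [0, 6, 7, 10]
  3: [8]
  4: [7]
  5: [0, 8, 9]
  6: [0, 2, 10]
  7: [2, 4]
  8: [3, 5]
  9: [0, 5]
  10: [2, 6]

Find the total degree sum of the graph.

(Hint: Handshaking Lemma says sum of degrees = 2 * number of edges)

Count edges: 13 edges.
By Handshaking Lemma: sum of degrees = 2 * 13 = 26.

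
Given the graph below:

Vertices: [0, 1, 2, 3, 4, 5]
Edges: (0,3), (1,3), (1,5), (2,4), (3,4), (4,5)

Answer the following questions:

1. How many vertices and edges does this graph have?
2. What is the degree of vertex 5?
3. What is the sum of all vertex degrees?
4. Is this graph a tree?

Count: 6 vertices, 6 edges.
Vertex 5 has neighbors [1, 4], degree = 2.
Handshaking lemma: 2 * 6 = 12.
A tree on 6 vertices has 5 edges. This graph has 6 edges (1 extra). Not a tree.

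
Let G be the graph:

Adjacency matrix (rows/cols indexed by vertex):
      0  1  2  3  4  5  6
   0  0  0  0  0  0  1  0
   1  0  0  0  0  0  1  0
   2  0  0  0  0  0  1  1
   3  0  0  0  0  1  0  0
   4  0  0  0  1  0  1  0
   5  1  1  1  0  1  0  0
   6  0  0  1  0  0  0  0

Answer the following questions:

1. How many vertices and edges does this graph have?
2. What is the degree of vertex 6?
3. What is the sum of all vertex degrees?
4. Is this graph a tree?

Count: 7 vertices, 6 edges.
Vertex 6 has neighbors [2], degree = 1.
Handshaking lemma: 2 * 6 = 12.
A graph is a tree iff it is connected and has exactly n-1 edges. This graph is connected (all 7 vertices in one component) and has 7-1 = 6 edges. It is a tree.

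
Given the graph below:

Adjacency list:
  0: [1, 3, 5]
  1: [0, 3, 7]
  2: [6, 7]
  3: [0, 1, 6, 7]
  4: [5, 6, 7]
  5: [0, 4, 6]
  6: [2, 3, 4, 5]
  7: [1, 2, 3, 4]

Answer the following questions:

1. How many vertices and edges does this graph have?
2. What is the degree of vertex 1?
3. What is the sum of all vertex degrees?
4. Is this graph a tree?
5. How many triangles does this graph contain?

Count: 8 vertices, 13 edges.
Vertex 1 has neighbors [0, 3, 7], degree = 3.
Handshaking lemma: 2 * 13 = 26.
A tree on 8 vertices has 7 edges. This graph has 13 edges (6 extra). Not a tree.
Number of triangles = 3.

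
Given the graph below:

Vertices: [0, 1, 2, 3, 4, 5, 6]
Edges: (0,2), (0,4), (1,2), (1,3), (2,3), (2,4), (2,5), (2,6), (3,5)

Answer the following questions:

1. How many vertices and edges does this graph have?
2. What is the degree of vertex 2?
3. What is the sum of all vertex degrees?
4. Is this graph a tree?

Count: 7 vertices, 9 edges.
Vertex 2 has neighbors [0, 1, 3, 4, 5, 6], degree = 6.
Handshaking lemma: 2 * 9 = 18.
A tree on 7 vertices has 6 edges. This graph has 9 edges (3 extra). Not a tree.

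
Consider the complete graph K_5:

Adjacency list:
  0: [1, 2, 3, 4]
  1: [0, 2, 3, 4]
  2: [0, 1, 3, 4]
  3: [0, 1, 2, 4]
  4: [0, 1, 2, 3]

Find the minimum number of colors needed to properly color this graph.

In K_5, every vertex is adjacent to every other vertex.
Each vertex needs a unique color.
Chromatic number = 5.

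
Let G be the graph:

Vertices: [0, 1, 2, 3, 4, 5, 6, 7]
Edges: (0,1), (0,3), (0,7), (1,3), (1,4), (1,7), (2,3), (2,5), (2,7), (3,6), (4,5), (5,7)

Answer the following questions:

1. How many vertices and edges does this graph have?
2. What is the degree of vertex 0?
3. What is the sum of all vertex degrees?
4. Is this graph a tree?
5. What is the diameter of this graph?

Count: 8 vertices, 12 edges.
Vertex 0 has neighbors [1, 3, 7], degree = 3.
Handshaking lemma: 2 * 12 = 24.
A tree on 8 vertices has 7 edges. This graph has 12 edges (5 extra). Not a tree.
Diameter (longest shortest path) = 3.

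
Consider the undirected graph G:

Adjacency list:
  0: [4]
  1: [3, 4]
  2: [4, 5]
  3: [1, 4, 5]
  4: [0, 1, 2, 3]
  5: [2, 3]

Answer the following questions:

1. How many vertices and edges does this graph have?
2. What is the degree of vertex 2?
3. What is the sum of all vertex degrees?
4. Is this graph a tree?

Count: 6 vertices, 7 edges.
Vertex 2 has neighbors [4, 5], degree = 2.
Handshaking lemma: 2 * 7 = 14.
A tree on 6 vertices has 5 edges. This graph has 7 edges (2 extra). Not a tree.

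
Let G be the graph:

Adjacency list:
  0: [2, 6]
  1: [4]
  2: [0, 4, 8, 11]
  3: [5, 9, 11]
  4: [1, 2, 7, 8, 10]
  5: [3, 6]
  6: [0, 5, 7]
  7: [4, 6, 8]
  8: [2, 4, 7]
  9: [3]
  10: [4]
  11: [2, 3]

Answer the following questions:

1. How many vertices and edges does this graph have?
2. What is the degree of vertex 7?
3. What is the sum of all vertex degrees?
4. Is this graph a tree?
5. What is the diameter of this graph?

Count: 12 vertices, 15 edges.
Vertex 7 has neighbors [4, 6, 8], degree = 3.
Handshaking lemma: 2 * 15 = 30.
A tree on 12 vertices has 11 edges. This graph has 15 edges (4 extra). Not a tree.
Diameter (longest shortest path) = 5.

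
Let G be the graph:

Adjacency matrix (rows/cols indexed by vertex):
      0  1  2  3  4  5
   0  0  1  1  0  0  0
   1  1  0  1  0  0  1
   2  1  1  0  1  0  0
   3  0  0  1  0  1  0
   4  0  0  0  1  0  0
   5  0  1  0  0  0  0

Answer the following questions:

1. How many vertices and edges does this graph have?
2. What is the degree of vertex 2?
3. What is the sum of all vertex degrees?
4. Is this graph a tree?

Count: 6 vertices, 6 edges.
Vertex 2 has neighbors [0, 1, 3], degree = 3.
Handshaking lemma: 2 * 6 = 12.
A tree on 6 vertices has 5 edges. This graph has 6 edges (1 extra). Not a tree.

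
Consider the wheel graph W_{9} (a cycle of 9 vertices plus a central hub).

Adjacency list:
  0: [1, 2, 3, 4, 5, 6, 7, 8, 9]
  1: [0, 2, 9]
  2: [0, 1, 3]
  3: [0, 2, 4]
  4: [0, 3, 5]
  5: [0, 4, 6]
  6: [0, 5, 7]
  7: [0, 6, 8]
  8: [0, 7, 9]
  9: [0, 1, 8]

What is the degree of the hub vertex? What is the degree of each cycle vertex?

The hub connects to all 9 cycle vertices, so deg(hub) = 9.
Each cycle vertex connects to 2 neighbors on the cycle plus the hub, so deg(cycle vertex) = 3.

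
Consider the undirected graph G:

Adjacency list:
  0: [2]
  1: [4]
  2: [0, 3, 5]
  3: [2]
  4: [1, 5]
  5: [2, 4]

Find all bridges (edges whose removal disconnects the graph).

A bridge is an edge whose removal increases the number of connected components.
Bridges found: (0,2), (1,4), (2,3), (2,5), (4,5)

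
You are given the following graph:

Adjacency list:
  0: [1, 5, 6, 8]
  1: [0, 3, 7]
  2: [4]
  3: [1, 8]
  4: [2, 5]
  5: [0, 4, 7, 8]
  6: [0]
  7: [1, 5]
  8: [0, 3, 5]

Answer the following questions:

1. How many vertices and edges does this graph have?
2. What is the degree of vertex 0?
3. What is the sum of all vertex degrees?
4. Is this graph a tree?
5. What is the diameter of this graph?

Count: 9 vertices, 11 edges.
Vertex 0 has neighbors [1, 5, 6, 8], degree = 4.
Handshaking lemma: 2 * 11 = 22.
A tree on 9 vertices has 8 edges. This graph has 11 edges (3 extra). Not a tree.
Diameter (longest shortest path) = 4.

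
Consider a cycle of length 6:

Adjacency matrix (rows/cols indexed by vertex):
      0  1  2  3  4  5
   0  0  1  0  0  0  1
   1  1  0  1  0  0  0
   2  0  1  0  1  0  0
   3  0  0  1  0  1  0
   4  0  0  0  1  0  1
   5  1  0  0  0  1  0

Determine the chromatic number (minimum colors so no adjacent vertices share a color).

This is an even cycle (C_6). Even cycles are bipartite.
Chromatic number = 2.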